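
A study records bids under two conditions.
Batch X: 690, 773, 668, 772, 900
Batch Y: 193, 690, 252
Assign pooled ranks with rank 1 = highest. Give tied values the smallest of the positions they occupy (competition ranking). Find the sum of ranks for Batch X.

16

Sorted (descending): 900, 773, 772, 690, 690, 668, 252, 193
The 2 values of 690 occupy positions 4–5 → each gets rank 4.
Batch X values → pooled ranks: 690→4, 773→2, 668→6, 772→3, 900→1
Rank sum = 4 + 2 + 6 + 3 + 1 = 16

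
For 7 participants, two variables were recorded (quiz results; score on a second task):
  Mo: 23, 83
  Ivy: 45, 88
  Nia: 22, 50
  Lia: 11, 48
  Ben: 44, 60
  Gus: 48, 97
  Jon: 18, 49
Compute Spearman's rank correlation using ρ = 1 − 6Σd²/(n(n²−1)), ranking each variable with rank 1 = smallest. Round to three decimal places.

0.964

Ranks of variable 1: 4, 6, 3, 1, 5, 7, 2
Ranks of variable 2: 5, 6, 3, 1, 4, 7, 2
d = r₁ − r₂: -1, 0, 0, 0, 1, 0, 0
d²: 1, 0, 0, 0, 1, 0, 0; Σd² = 2
ρ = 1 − 6·2/(7·48) = 1 − 12/336 = 0.964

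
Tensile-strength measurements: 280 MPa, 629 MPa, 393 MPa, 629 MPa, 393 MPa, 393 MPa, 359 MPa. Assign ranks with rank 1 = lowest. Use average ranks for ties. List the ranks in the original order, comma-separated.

1, 6.5, 4, 6.5, 4, 4, 2

Sorted (ascending): 280, 359, 393, 393, 393, 629, 629
The 3 values of 393 occupy positions 3–5 → average rank 4.
The 2 values of 629 occupy positions 6–7 → average rank (6+7)/2 = 6.5.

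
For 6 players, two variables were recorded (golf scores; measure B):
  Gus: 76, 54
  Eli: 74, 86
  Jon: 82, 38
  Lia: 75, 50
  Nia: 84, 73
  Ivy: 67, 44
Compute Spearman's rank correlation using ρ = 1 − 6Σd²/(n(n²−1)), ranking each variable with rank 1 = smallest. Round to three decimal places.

0.029

Ranks of variable 1: 4, 2, 5, 3, 6, 1
Ranks of variable 2: 4, 6, 1, 3, 5, 2
d = r₁ − r₂: 0, -4, 4, 0, 1, -1
d²: 0, 16, 16, 0, 1, 1; Σd² = 34
ρ = 1 − 6·34/(6·35) = 1 − 204/210 = 0.029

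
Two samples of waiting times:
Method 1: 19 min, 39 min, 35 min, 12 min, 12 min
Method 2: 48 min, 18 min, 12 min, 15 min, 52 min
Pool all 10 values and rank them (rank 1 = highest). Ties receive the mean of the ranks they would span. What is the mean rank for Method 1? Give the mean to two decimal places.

Sorted (descending): 52, 48, 39, 35, 19, 18, 15, 12, 12, 12
The 3 values of 12 occupy positions 8–10 → average rank 9.
Method 1 values → pooled ranks: 19→5, 39→3, 35→4, 12→9, 12→9
Mean rank = (5 + 3 + 4 + 9 + 9) / 5 = 6.00

6.00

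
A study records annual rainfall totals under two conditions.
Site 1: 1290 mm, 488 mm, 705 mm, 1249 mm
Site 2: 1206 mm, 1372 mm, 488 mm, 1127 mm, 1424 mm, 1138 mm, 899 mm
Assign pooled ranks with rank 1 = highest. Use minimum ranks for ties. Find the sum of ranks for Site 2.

Sorted (descending): 1424, 1372, 1290, 1249, 1206, 1138, 1127, 899, 705, 488, 488
The 2 values of 488 occupy positions 10–11 → each gets rank 10.
Site 2 values → pooled ranks: 1206→5, 1372→2, 488→10, 1127→7, 1424→1, 1138→6, 899→8
Rank sum = 5 + 2 + 10 + 7 + 1 + 6 + 8 = 39

39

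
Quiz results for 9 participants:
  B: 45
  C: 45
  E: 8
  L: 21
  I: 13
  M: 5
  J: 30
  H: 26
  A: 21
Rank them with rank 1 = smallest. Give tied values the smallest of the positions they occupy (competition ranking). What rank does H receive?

Sorted (ascending): 5, 8, 13, 21, 21, 26, 30, 45, 45
The 2 values of 21 occupy positions 4–5 → each gets rank 4.
The 2 values of 45 occupy positions 8–9 → each gets rank 8.
H has value 26 → rank 6.

6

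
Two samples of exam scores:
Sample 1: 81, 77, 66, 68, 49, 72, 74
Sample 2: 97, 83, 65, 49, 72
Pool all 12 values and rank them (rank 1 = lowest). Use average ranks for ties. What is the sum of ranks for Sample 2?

Sorted (ascending): 49, 49, 65, 66, 68, 72, 72, 74, 77, 81, 83, 97
The 2 values of 49 occupy positions 1–2 → average rank (1+2)/2 = 1.5.
The 2 values of 72 occupy positions 6–7 → average rank (6+7)/2 = 6.5.
Sample 2 values → pooled ranks: 97→12, 83→11, 65→3, 49→1.5, 72→6.5
Rank sum = 12 + 11 + 3 + 1.5 + 6.5 = 34

34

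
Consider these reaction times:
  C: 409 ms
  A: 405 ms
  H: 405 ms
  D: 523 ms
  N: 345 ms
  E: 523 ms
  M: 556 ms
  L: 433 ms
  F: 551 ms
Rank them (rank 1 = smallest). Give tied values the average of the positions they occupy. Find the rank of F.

Sorted (ascending): 345, 405, 405, 409, 433, 523, 523, 551, 556
The 2 values of 405 occupy positions 2–3 → average rank (2+3)/2 = 2.5.
The 2 values of 523 occupy positions 6–7 → average rank (6+7)/2 = 6.5.
F has value 551 ms → rank 8.

8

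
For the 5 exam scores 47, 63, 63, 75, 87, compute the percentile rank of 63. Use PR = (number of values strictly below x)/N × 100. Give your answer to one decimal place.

N = 5.
Strictly below 63: 1. Equal to 63: 2.
PR = 1/5 × 100 = 20.0

20.0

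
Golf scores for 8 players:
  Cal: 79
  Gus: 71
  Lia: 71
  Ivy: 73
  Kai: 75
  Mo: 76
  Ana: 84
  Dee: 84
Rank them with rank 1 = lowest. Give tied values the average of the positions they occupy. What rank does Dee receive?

7.5

Sorted (ascending): 71, 71, 73, 75, 76, 79, 84, 84
The 2 values of 71 occupy positions 1–2 → average rank (1+2)/2 = 1.5.
The 2 values of 84 occupy positions 7–8 → average rank (7+8)/2 = 7.5.
Dee has value 84 → rank 7.5.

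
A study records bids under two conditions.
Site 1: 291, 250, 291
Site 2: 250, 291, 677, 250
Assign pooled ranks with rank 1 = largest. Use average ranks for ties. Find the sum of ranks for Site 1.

Sorted (descending): 677, 291, 291, 291, 250, 250, 250
The 3 values of 291 occupy positions 2–4 → average rank 3.
The 3 values of 250 occupy positions 5–7 → average rank 6.
Site 1 values → pooled ranks: 291→3, 250→6, 291→3
Rank sum = 3 + 6 + 3 = 12

12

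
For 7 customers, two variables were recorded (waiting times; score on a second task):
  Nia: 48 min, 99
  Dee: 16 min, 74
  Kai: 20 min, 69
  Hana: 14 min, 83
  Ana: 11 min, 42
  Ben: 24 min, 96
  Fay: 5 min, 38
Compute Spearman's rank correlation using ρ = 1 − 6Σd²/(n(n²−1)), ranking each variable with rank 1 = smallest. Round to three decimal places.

Ranks of variable 1: 7, 4, 5, 3, 2, 6, 1
Ranks of variable 2: 7, 4, 3, 5, 2, 6, 1
d = r₁ − r₂: 0, 0, 2, -2, 0, 0, 0
d²: 0, 0, 4, 4, 0, 0, 0; Σd² = 8
ρ = 1 − 6·8/(7·48) = 1 − 48/336 = 0.857

0.857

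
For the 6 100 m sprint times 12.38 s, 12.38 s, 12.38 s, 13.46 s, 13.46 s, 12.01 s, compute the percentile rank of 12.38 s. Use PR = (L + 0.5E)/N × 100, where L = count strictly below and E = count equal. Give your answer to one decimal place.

41.7

N = 6.
Strictly below 12.38: 1. Equal to 12.38: 3.
PR = (1 + 0.5·3)/6 × 100 = 41.7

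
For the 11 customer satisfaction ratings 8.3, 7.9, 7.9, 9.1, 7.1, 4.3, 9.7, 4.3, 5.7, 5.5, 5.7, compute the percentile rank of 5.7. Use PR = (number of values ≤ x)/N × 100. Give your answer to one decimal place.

N = 11.
Strictly below 5.7: 3. Equal to 5.7: 2.
PR = 5/11 × 100 = 45.5

45.5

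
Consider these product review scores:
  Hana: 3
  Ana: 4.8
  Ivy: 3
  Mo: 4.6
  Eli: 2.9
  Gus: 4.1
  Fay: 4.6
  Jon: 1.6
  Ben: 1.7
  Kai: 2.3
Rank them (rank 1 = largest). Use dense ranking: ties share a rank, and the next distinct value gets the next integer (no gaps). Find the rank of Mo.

2

Sorted (descending): 4.8, 4.6, 4.6, 4.1, 3, 3, 2.9, 2.3, 1.7, 1.6
The 2 values of 4.6 share dense rank 2.
The 2 values of 3 share dense rank 4.
Remaining distinct values take the next consecutive integers.
Mo has value 4.6 → rank 2.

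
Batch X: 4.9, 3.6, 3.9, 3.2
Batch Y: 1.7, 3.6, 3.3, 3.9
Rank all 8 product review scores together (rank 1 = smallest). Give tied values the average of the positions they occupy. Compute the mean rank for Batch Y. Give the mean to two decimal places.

Sorted (ascending): 1.7, 3.2, 3.3, 3.6, 3.6, 3.9, 3.9, 4.9
The 2 values of 3.6 occupy positions 4–5 → average rank (4+5)/2 = 4.5.
The 2 values of 3.9 occupy positions 6–7 → average rank (6+7)/2 = 6.5.
Batch Y values → pooled ranks: 1.7→1, 3.6→4.5, 3.3→3, 3.9→6.5
Mean rank = (1 + 4.5 + 3 + 6.5) / 4 = 3.75

3.75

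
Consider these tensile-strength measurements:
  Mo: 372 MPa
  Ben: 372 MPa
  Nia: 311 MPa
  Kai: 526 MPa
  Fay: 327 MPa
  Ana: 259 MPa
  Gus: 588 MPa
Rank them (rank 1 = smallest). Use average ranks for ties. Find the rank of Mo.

Sorted (ascending): 259, 311, 327, 372, 372, 526, 588
The 2 values of 372 occupy positions 4–5 → average rank (4+5)/2 = 4.5.
Mo has value 372 MPa → rank 4.5.

4.5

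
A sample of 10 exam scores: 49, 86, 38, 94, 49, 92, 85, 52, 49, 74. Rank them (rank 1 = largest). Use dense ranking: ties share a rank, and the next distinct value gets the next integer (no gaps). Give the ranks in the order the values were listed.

7, 3, 8, 1, 7, 2, 4, 6, 7, 5

Sorted (descending): 94, 92, 86, 85, 74, 52, 49, 49, 49, 38
The 3 values of 49 share dense rank 7.
Remaining distinct values take the next consecutive integers.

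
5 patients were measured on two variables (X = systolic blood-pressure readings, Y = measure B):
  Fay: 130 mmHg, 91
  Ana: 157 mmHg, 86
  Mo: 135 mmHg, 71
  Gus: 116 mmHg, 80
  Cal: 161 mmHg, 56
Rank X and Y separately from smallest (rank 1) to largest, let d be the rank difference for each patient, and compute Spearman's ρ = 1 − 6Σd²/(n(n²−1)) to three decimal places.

-0.500

Ranks of variable 1: 2, 4, 3, 1, 5
Ranks of variable 2: 5, 4, 2, 3, 1
d = r₁ − r₂: -3, 0, 1, -2, 4
d²: 9, 0, 1, 4, 16; Σd² = 30
ρ = 1 − 6·30/(5·24) = 1 − 180/120 = -0.500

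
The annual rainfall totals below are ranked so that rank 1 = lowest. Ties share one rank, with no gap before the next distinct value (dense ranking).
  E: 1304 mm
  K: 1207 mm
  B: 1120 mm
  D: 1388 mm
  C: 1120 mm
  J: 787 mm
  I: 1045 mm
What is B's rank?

Sorted (ascending): 787, 1045, 1120, 1120, 1207, 1304, 1388
The 2 values of 1120 share dense rank 3.
Remaining distinct values take the next consecutive integers.
B has value 1120 mm → rank 3.

3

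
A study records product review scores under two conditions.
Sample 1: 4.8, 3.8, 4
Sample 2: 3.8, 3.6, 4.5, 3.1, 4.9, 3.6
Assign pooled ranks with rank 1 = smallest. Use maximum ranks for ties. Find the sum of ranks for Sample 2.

Sorted (ascending): 3.1, 3.6, 3.6, 3.8, 3.8, 4, 4.5, 4.8, 4.9
The 2 values of 3.6 occupy positions 2–3 → each gets rank 3.
The 2 values of 3.8 occupy positions 4–5 → each gets rank 5.
Sample 2 values → pooled ranks: 3.8→5, 3.6→3, 4.5→7, 3.1→1, 4.9→9, 3.6→3
Rank sum = 5 + 3 + 7 + 1 + 9 + 3 = 28

28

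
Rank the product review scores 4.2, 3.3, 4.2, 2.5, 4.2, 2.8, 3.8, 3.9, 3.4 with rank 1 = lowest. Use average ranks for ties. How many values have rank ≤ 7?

Sorted (ascending): 2.5, 2.8, 3.3, 3.4, 3.8, 3.9, 4.2, 4.2, 4.2
The 3 values of 4.2 occupy positions 7–9 → average rank 8.
Ranks ≤ 7: {1, 2, 3, 4, 5, 6} → 6 values.

6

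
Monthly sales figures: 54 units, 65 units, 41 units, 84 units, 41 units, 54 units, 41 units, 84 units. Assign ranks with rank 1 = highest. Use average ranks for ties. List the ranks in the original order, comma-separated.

Sorted (descending): 84, 84, 65, 54, 54, 41, 41, 41
The 2 values of 84 occupy positions 1–2 → average rank (1+2)/2 = 1.5.
The 2 values of 54 occupy positions 4–5 → average rank (4+5)/2 = 4.5.
The 3 values of 41 occupy positions 6–8 → average rank 7.

4.5, 3, 7, 1.5, 7, 4.5, 7, 1.5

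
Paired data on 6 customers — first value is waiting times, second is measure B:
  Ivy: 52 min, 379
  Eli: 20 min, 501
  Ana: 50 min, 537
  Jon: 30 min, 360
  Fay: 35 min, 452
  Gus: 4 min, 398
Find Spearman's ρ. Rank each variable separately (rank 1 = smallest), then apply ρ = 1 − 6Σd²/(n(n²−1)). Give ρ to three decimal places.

0.029

Ranks of variable 1: 6, 2, 5, 3, 4, 1
Ranks of variable 2: 2, 5, 6, 1, 4, 3
d = r₁ − r₂: 4, -3, -1, 2, 0, -2
d²: 16, 9, 1, 4, 0, 4; Σd² = 34
ρ = 1 − 6·34/(6·35) = 1 − 204/210 = 0.029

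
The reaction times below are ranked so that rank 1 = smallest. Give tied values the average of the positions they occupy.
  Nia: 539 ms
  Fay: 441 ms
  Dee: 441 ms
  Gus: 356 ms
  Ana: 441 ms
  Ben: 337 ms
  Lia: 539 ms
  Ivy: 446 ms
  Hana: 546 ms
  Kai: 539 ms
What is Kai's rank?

8

Sorted (ascending): 337, 356, 441, 441, 441, 446, 539, 539, 539, 546
The 3 values of 441 occupy positions 3–5 → average rank 4.
The 3 values of 539 occupy positions 7–9 → average rank 8.
Kai has value 539 ms → rank 8.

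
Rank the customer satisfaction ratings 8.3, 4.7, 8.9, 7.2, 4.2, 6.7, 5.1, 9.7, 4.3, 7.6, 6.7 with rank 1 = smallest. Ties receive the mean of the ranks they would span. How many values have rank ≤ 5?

Sorted (ascending): 4.2, 4.3, 4.7, 5.1, 6.7, 6.7, 7.2, 7.6, 8.3, 8.9, 9.7
The 2 values of 6.7 occupy positions 5–6 → average rank (5+6)/2 = 5.5.
Ranks ≤ 5: {1, 2, 3, 4} → 4 values.

4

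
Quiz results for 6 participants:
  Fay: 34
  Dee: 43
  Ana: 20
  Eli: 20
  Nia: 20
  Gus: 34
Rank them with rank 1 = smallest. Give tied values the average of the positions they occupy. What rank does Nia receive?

2

Sorted (ascending): 20, 20, 20, 34, 34, 43
The 3 values of 20 occupy positions 1–3 → average rank 2.
The 2 values of 34 occupy positions 4–5 → average rank (4+5)/2 = 4.5.
Nia has value 20 → rank 2.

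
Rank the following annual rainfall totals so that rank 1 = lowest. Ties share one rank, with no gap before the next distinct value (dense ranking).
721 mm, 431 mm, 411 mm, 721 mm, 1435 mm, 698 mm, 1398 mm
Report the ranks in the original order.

Sorted (ascending): 411, 431, 698, 721, 721, 1398, 1435
The 2 values of 721 share dense rank 4.
Remaining distinct values take the next consecutive integers.

4, 2, 1, 4, 6, 3, 5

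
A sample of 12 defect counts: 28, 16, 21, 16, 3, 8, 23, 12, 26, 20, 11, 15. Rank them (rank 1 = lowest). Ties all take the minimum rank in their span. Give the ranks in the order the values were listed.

12, 6, 9, 6, 1, 2, 10, 4, 11, 8, 3, 5

Sorted (ascending): 3, 8, 11, 12, 15, 16, 16, 20, 21, 23, 26, 28
The 2 values of 16 occupy positions 6–7 → each gets rank 6.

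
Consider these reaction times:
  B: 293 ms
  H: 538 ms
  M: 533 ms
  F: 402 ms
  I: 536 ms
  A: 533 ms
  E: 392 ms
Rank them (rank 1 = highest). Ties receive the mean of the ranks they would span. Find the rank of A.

3.5

Sorted (descending): 538, 536, 533, 533, 402, 392, 293
The 2 values of 533 occupy positions 3–4 → average rank (3+4)/2 = 3.5.
A has value 533 ms → rank 3.5.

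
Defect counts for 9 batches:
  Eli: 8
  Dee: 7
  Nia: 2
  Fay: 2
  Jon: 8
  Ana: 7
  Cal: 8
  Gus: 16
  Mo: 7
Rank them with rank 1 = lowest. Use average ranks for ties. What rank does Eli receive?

7

Sorted (ascending): 2, 2, 7, 7, 7, 8, 8, 8, 16
The 2 values of 2 occupy positions 1–2 → average rank (1+2)/2 = 1.5.
The 3 values of 7 occupy positions 3–5 → average rank 4.
The 3 values of 8 occupy positions 6–8 → average rank 7.
Eli has value 8 → rank 7.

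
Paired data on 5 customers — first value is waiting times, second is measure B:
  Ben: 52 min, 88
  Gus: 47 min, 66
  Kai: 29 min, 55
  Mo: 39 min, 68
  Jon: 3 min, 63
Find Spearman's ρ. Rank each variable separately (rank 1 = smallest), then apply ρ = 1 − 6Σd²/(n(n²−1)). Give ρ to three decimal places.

0.800

Ranks of variable 1: 5, 4, 2, 3, 1
Ranks of variable 2: 5, 3, 1, 4, 2
d = r₁ − r₂: 0, 1, 1, -1, -1
d²: 0, 1, 1, 1, 1; Σd² = 4
ρ = 1 − 6·4/(5·24) = 1 − 24/120 = 0.800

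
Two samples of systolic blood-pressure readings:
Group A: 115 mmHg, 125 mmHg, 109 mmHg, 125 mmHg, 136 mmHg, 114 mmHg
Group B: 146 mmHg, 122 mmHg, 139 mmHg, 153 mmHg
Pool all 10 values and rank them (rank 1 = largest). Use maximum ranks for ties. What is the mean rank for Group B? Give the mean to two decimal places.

3.25

Sorted (descending): 153, 146, 139, 136, 125, 125, 122, 115, 114, 109
The 2 values of 125 occupy positions 5–6 → each gets rank 6.
Group B values → pooled ranks: 146→2, 122→7, 139→3, 153→1
Mean rank = (2 + 7 + 3 + 1) / 4 = 3.25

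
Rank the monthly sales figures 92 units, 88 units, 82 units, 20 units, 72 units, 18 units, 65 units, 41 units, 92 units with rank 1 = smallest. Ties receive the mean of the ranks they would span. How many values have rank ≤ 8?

7

Sorted (ascending): 18, 20, 41, 65, 72, 82, 88, 92, 92
The 2 values of 92 occupy positions 8–9 → average rank (8+9)/2 = 8.5.
Ranks ≤ 8: {1, 2, 3, 4, 5, 6, 7} → 7 values.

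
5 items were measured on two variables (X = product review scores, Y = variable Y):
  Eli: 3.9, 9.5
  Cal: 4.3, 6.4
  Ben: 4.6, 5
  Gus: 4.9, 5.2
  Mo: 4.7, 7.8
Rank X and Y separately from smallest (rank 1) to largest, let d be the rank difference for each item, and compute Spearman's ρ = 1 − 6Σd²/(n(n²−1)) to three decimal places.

Ranks of variable 1: 1, 2, 3, 5, 4
Ranks of variable 2: 5, 3, 1, 2, 4
d = r₁ − r₂: -4, -1, 2, 3, 0
d²: 16, 1, 4, 9, 0; Σd² = 30
ρ = 1 − 6·30/(5·24) = 1 − 180/120 = -0.500

-0.500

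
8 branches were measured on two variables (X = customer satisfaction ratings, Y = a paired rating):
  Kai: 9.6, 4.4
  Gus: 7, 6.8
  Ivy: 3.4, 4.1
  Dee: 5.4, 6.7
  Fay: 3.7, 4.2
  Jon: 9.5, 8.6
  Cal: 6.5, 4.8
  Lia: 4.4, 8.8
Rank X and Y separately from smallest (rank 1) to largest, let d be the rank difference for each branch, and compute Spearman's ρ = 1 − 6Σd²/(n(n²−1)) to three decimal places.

0.381

Ranks of variable 1: 8, 6, 1, 4, 2, 7, 5, 3
Ranks of variable 2: 3, 6, 1, 5, 2, 7, 4, 8
d = r₁ − r₂: 5, 0, 0, -1, 0, 0, 1, -5
d²: 25, 0, 0, 1, 0, 0, 1, 25; Σd² = 52
ρ = 1 − 6·52/(8·63) = 1 − 312/504 = 0.381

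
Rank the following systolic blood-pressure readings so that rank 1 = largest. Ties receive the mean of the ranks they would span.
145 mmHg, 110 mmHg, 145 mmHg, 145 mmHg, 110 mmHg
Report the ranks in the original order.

2, 4.5, 2, 2, 4.5

Sorted (descending): 145, 145, 145, 110, 110
The 3 values of 145 occupy positions 1–3 → average rank 2.
The 2 values of 110 occupy positions 4–5 → average rank (4+5)/2 = 4.5.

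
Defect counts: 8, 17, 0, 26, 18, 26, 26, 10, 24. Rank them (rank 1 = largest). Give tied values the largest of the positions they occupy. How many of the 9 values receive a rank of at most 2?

0

Sorted (descending): 26, 26, 26, 24, 18, 17, 10, 8, 0
The 3 values of 26 occupy positions 1–3 → each gets rank 3.
Ranks ≤ 2: {} → 0 values.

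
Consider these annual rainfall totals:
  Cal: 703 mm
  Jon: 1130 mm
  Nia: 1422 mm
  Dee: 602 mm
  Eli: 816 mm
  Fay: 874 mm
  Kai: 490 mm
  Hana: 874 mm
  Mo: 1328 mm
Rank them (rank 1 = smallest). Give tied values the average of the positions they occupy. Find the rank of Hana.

Sorted (ascending): 490, 602, 703, 816, 874, 874, 1130, 1328, 1422
The 2 values of 874 occupy positions 5–6 → average rank (5+6)/2 = 5.5.
Hana has value 874 mm → rank 5.5.

5.5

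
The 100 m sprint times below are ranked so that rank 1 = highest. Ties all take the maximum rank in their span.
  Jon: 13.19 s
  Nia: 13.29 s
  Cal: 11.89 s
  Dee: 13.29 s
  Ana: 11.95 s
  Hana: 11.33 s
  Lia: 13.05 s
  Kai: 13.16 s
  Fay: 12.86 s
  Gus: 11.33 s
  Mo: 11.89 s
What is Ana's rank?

Sorted (descending): 13.29, 13.29, 13.19, 13.16, 13.05, 12.86, 11.95, 11.89, 11.89, 11.33, 11.33
The 2 values of 13.29 occupy positions 1–2 → each gets rank 2.
The 2 values of 11.89 occupy positions 8–9 → each gets rank 9.
The 2 values of 11.33 occupy positions 10–11 → each gets rank 11.
Ana has value 11.95 s → rank 7.

7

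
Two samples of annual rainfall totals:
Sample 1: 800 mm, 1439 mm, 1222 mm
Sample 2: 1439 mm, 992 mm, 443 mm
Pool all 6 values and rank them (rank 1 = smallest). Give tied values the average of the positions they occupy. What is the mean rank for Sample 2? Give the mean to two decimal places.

3.17

Sorted (ascending): 443, 800, 992, 1222, 1439, 1439
The 2 values of 1439 occupy positions 5–6 → average rank (5+6)/2 = 5.5.
Sample 2 values → pooled ranks: 1439→5.5, 992→3, 443→1
Mean rank = (5.5 + 3 + 1) / 3 = 3.17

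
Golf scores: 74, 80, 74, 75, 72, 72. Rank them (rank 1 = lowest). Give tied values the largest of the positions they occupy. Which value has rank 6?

Sorted (ascending): 72, 72, 74, 74, 75, 80
The 2 values of 72 occupy positions 1–2 → each gets rank 2.
The 2 values of 74 occupy positions 3–4 → each gets rank 4.
Rank 6 → value 80.

80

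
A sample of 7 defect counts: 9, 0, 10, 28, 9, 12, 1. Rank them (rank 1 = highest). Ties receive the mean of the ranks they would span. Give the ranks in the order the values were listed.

Sorted (descending): 28, 12, 10, 9, 9, 1, 0
The 2 values of 9 occupy positions 4–5 → average rank (4+5)/2 = 4.5.

4.5, 7, 3, 1, 4.5, 2, 6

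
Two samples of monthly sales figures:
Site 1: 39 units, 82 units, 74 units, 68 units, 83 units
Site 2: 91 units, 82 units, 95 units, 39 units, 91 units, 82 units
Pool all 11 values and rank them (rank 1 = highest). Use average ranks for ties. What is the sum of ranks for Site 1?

Sorted (descending): 95, 91, 91, 83, 82, 82, 82, 74, 68, 39, 39
The 2 values of 91 occupy positions 2–3 → average rank (2+3)/2 = 2.5.
The 3 values of 82 occupy positions 5–7 → average rank 6.
The 2 values of 39 occupy positions 10–11 → average rank (10+11)/2 = 10.5.
Site 1 values → pooled ranks: 39→10.5, 82→6, 74→8, 68→9, 83→4
Rank sum = 10.5 + 6 + 8 + 9 + 4 = 37.5

37.5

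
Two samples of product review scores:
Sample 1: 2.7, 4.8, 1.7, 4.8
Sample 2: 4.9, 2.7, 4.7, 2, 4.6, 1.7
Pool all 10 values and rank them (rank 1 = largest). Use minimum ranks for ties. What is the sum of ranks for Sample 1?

19

Sorted (descending): 4.9, 4.8, 4.8, 4.7, 4.6, 2.7, 2.7, 2, 1.7, 1.7
The 2 values of 4.8 occupy positions 2–3 → each gets rank 2.
The 2 values of 2.7 occupy positions 6–7 → each gets rank 6.
The 2 values of 1.7 occupy positions 9–10 → each gets rank 9.
Sample 1 values → pooled ranks: 2.7→6, 4.8→2, 1.7→9, 4.8→2
Rank sum = 6 + 2 + 9 + 2 = 19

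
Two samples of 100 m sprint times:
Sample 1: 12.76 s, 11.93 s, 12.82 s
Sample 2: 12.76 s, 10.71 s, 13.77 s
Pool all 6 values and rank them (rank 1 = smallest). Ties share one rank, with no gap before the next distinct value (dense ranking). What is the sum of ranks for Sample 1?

Sorted (ascending): 10.71, 11.93, 12.76, 12.76, 12.82, 13.77
The 2 values of 12.76 share dense rank 3.
Remaining distinct values take the next consecutive integers.
Sample 1 values → pooled ranks: 12.76→3, 11.93→2, 12.82→4
Rank sum = 3 + 2 + 4 = 9

9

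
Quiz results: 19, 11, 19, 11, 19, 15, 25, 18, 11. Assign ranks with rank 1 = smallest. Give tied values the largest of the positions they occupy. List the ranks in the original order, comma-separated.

Sorted (ascending): 11, 11, 11, 15, 18, 19, 19, 19, 25
The 3 values of 11 occupy positions 1–3 → each gets rank 3.
The 3 values of 19 occupy positions 6–8 → each gets rank 8.

8, 3, 8, 3, 8, 4, 9, 5, 3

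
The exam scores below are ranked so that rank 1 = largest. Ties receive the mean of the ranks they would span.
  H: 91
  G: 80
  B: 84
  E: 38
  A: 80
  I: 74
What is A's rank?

3.5

Sorted (descending): 91, 84, 80, 80, 74, 38
The 2 values of 80 occupy positions 3–4 → average rank (3+4)/2 = 3.5.
A has value 80 → rank 3.5.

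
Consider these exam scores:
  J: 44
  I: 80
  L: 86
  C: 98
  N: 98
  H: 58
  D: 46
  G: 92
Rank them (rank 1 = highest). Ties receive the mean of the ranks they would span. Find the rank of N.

1.5

Sorted (descending): 98, 98, 92, 86, 80, 58, 46, 44
The 2 values of 98 occupy positions 1–2 → average rank (1+2)/2 = 1.5.
N has value 98 → rank 1.5.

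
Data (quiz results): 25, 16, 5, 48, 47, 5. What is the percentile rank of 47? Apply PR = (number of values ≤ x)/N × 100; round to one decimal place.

83.3

N = 6.
Strictly below 47: 4. Equal to 47: 1.
PR = 5/6 × 100 = 83.3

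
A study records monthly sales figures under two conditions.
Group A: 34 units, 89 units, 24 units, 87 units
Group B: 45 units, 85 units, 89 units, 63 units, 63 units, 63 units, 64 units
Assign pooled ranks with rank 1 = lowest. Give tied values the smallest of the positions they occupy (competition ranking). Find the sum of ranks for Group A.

Sorted (ascending): 24, 34, 45, 63, 63, 63, 64, 85, 87, 89, 89
The 3 values of 63 occupy positions 4–6 → each gets rank 4.
The 2 values of 89 occupy positions 10–11 → each gets rank 10.
Group A values → pooled ranks: 34→2, 89→10, 24→1, 87→9
Rank sum = 2 + 10 + 1 + 9 = 22

22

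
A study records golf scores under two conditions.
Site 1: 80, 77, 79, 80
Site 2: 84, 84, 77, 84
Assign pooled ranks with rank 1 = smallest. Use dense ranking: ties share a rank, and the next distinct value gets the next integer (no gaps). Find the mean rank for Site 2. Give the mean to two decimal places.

3.25

Sorted (ascending): 77, 77, 79, 80, 80, 84, 84, 84
The 2 values of 77 share dense rank 1.
The 2 values of 80 share dense rank 3.
The 3 values of 84 share dense rank 4.
Remaining distinct values take the next consecutive integers.
Site 2 values → pooled ranks: 84→4, 84→4, 77→1, 84→4
Mean rank = (4 + 4 + 1 + 4) / 4 = 3.25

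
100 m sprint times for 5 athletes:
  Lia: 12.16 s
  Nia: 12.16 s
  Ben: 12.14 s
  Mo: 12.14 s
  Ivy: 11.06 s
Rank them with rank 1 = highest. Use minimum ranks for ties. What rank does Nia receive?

Sorted (descending): 12.16, 12.16, 12.14, 12.14, 11.06
The 2 values of 12.16 occupy positions 1–2 → each gets rank 1.
The 2 values of 12.14 occupy positions 3–4 → each gets rank 3.
Nia has value 12.16 s → rank 1.

1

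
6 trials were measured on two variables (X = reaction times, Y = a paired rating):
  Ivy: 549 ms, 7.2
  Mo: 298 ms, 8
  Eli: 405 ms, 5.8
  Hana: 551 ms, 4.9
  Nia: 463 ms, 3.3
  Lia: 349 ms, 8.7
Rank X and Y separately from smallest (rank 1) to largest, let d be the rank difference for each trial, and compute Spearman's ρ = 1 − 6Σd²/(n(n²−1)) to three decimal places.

-0.657

Ranks of variable 1: 5, 1, 3, 6, 4, 2
Ranks of variable 2: 4, 5, 3, 2, 1, 6
d = r₁ − r₂: 1, -4, 0, 4, 3, -4
d²: 1, 16, 0, 16, 9, 16; Σd² = 58
ρ = 1 − 6·58/(6·35) = 1 − 348/210 = -0.657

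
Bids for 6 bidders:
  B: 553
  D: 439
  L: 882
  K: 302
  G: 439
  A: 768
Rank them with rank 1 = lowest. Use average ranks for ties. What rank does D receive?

Sorted (ascending): 302, 439, 439, 553, 768, 882
The 2 values of 439 occupy positions 2–3 → average rank (2+3)/2 = 2.5.
D has value 439 → rank 2.5.

2.5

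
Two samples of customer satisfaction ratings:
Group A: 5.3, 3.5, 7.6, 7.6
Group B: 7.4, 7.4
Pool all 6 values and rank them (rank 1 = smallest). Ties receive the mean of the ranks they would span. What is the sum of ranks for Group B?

7

Sorted (ascending): 3.5, 5.3, 7.4, 7.4, 7.6, 7.6
The 2 values of 7.4 occupy positions 3–4 → average rank (3+4)/2 = 3.5.
The 2 values of 7.6 occupy positions 5–6 → average rank (5+6)/2 = 5.5.
Group B values → pooled ranks: 7.4→3.5, 7.4→3.5
Rank sum = 3.5 + 3.5 = 7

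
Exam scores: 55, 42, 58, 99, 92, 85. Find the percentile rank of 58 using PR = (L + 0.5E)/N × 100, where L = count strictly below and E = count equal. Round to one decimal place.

41.7

N = 6.
Strictly below 58: 2. Equal to 58: 1.
PR = (2 + 0.5·1)/6 × 100 = 41.7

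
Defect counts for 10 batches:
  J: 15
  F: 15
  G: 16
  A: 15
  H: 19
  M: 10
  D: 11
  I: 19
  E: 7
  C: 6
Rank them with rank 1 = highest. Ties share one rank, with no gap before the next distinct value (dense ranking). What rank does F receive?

3

Sorted (descending): 19, 19, 16, 15, 15, 15, 11, 10, 7, 6
The 2 values of 19 share dense rank 1.
The 3 values of 15 share dense rank 3.
Remaining distinct values take the next consecutive integers.
F has value 15 → rank 3.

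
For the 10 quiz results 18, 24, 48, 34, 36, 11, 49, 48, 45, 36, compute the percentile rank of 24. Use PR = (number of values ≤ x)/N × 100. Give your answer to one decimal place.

30.0

N = 10.
Strictly below 24: 2. Equal to 24: 1.
PR = 3/10 × 100 = 30.0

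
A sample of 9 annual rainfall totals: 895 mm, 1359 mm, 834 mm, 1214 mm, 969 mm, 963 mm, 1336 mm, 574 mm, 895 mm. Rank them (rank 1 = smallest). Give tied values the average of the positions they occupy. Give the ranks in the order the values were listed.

Sorted (ascending): 574, 834, 895, 895, 963, 969, 1214, 1336, 1359
The 2 values of 895 occupy positions 3–4 → average rank (3+4)/2 = 3.5.

3.5, 9, 2, 7, 6, 5, 8, 1, 3.5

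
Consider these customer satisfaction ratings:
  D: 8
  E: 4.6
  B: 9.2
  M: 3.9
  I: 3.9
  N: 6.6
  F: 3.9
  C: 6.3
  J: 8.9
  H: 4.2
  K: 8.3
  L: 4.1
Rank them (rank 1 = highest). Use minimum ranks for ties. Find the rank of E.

7

Sorted (descending): 9.2, 8.9, 8.3, 8, 6.6, 6.3, 4.6, 4.2, 4.1, 3.9, 3.9, 3.9
The 3 values of 3.9 occupy positions 10–12 → each gets rank 10.
E has value 4.6 → rank 7.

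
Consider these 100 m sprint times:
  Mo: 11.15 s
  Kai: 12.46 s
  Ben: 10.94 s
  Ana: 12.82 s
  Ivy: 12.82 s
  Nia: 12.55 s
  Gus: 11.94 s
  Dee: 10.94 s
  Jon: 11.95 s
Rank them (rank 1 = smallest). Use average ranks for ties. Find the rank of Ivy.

Sorted (ascending): 10.94, 10.94, 11.15, 11.94, 11.95, 12.46, 12.55, 12.82, 12.82
The 2 values of 10.94 occupy positions 1–2 → average rank (1+2)/2 = 1.5.
The 2 values of 12.82 occupy positions 8–9 → average rank (8+9)/2 = 8.5.
Ivy has value 12.82 s → rank 8.5.

8.5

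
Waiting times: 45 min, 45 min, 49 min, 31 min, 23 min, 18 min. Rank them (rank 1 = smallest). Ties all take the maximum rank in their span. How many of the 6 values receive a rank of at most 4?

3

Sorted (ascending): 18, 23, 31, 45, 45, 49
The 2 values of 45 occupy positions 4–5 → each gets rank 5.
Ranks ≤ 4: {1, 2, 3} → 3 values.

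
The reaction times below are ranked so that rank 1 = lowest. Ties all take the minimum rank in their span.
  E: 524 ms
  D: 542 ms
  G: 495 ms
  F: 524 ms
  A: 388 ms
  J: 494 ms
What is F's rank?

Sorted (ascending): 388, 494, 495, 524, 524, 542
The 2 values of 524 occupy positions 4–5 → each gets rank 4.
F has value 524 ms → rank 4.

4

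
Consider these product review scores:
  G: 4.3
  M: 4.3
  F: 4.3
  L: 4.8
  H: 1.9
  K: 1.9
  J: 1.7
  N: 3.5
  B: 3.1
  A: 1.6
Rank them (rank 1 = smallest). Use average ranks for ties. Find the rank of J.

Sorted (ascending): 1.6, 1.7, 1.9, 1.9, 3.1, 3.5, 4.3, 4.3, 4.3, 4.8
The 2 values of 1.9 occupy positions 3–4 → average rank (3+4)/2 = 3.5.
The 3 values of 4.3 occupy positions 7–9 → average rank 8.
J has value 1.7 → rank 2.

2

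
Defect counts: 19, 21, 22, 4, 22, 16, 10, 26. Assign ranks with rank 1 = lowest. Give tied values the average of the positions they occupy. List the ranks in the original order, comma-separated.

Sorted (ascending): 4, 10, 16, 19, 21, 22, 22, 26
The 2 values of 22 occupy positions 6–7 → average rank (6+7)/2 = 6.5.

4, 5, 6.5, 1, 6.5, 3, 2, 8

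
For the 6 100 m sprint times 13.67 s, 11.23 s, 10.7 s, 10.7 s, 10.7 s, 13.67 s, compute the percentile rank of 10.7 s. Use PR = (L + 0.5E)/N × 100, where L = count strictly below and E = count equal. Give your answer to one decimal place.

25.0

N = 6.
Strictly below 10.7: 0. Equal to 10.7: 3.
PR = (0 + 0.5·3)/6 × 100 = 25.0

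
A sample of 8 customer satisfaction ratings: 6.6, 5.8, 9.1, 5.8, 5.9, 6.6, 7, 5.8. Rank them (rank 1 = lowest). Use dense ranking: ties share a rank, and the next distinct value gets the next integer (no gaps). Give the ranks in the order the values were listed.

Sorted (ascending): 5.8, 5.8, 5.8, 5.9, 6.6, 6.6, 7, 9.1
The 3 values of 5.8 share dense rank 1.
The 2 values of 6.6 share dense rank 3.
Remaining distinct values take the next consecutive integers.

3, 1, 5, 1, 2, 3, 4, 1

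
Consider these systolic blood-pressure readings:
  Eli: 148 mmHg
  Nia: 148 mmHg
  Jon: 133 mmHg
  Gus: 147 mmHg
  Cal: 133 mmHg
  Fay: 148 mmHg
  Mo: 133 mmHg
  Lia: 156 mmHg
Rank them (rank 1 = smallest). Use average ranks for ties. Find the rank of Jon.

Sorted (ascending): 133, 133, 133, 147, 148, 148, 148, 156
The 3 values of 133 occupy positions 1–3 → average rank 2.
The 3 values of 148 occupy positions 5–7 → average rank 6.
Jon has value 133 mmHg → rank 2.

2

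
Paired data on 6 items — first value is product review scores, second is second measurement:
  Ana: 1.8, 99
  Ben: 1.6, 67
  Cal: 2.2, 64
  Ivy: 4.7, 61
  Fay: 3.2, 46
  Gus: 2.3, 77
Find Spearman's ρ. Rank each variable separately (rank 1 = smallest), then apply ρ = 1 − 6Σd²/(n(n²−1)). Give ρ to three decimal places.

Ranks of variable 1: 2, 1, 3, 6, 5, 4
Ranks of variable 2: 6, 4, 3, 2, 1, 5
d = r₁ − r₂: -4, -3, 0, 4, 4, -1
d²: 16, 9, 0, 16, 16, 1; Σd² = 58
ρ = 1 − 6·58/(6·35) = 1 − 348/210 = -0.657

-0.657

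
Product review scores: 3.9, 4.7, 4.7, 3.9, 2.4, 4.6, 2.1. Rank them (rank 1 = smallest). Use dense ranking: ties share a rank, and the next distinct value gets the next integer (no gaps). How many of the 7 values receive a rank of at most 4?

5

Sorted (ascending): 2.1, 2.4, 3.9, 3.9, 4.6, 4.7, 4.7
The 2 values of 3.9 share dense rank 3.
The 2 values of 4.7 share dense rank 5.
Remaining distinct values take the next consecutive integers.
Ranks ≤ 4: {1, 2, 3, 3, 4} → 5 values.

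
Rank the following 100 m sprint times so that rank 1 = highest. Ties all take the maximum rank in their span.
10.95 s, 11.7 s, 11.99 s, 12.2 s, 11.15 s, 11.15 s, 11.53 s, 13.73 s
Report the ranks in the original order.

Sorted (descending): 13.73, 12.2, 11.99, 11.7, 11.53, 11.15, 11.15, 10.95
The 2 values of 11.15 occupy positions 6–7 → each gets rank 7.

8, 4, 3, 2, 7, 7, 5, 1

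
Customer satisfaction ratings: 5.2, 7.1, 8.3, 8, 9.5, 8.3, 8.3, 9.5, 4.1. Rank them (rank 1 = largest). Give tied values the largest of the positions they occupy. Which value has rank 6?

8

Sorted (descending): 9.5, 9.5, 8.3, 8.3, 8.3, 8, 7.1, 5.2, 4.1
The 2 values of 9.5 occupy positions 1–2 → each gets rank 2.
The 3 values of 8.3 occupy positions 3–5 → each gets rank 5.
Rank 6 → value 8.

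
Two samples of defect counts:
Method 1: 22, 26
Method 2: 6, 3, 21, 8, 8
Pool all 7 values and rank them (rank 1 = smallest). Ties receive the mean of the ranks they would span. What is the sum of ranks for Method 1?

Sorted (ascending): 3, 6, 8, 8, 21, 22, 26
The 2 values of 8 occupy positions 3–4 → average rank (3+4)/2 = 3.5.
Method 1 values → pooled ranks: 22→6, 26→7
Rank sum = 6 + 7 = 13

13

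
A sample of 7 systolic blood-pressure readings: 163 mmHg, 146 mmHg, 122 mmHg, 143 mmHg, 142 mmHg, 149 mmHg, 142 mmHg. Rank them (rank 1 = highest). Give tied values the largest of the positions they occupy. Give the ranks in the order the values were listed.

Sorted (descending): 163, 149, 146, 143, 142, 142, 122
The 2 values of 142 occupy positions 5–6 → each gets rank 6.

1, 3, 7, 4, 6, 2, 6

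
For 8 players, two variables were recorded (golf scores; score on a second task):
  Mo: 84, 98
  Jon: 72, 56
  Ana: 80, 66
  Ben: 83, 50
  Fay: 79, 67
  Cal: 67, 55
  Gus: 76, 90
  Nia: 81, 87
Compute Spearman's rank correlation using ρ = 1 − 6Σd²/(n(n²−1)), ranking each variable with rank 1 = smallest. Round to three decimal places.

0.333

Ranks of variable 1: 8, 2, 5, 7, 4, 1, 3, 6
Ranks of variable 2: 8, 3, 4, 1, 5, 2, 7, 6
d = r₁ − r₂: 0, -1, 1, 6, -1, -1, -4, 0
d²: 0, 1, 1, 36, 1, 1, 16, 0; Σd² = 56
ρ = 1 − 6·56/(8·63) = 1 − 336/504 = 0.333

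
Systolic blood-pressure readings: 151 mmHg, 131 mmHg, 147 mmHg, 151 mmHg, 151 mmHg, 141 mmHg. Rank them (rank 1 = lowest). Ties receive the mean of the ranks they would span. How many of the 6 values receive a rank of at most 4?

Sorted (ascending): 131, 141, 147, 151, 151, 151
The 3 values of 151 occupy positions 4–6 → average rank 5.
Ranks ≤ 4: {1, 2, 3} → 3 values.

3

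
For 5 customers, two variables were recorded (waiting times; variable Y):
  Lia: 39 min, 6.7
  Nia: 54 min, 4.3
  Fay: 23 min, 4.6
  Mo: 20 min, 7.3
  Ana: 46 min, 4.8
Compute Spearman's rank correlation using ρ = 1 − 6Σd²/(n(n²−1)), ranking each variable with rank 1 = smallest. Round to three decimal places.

-0.700

Ranks of variable 1: 3, 5, 2, 1, 4
Ranks of variable 2: 4, 1, 2, 5, 3
d = r₁ − r₂: -1, 4, 0, -4, 1
d²: 1, 16, 0, 16, 1; Σd² = 34
ρ = 1 − 6·34/(5·24) = 1 − 204/120 = -0.700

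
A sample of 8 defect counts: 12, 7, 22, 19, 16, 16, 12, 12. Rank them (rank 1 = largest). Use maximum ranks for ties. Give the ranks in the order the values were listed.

Sorted (descending): 22, 19, 16, 16, 12, 12, 12, 7
The 2 values of 16 occupy positions 3–4 → each gets rank 4.
The 3 values of 12 occupy positions 5–7 → each gets rank 7.

7, 8, 1, 2, 4, 4, 7, 7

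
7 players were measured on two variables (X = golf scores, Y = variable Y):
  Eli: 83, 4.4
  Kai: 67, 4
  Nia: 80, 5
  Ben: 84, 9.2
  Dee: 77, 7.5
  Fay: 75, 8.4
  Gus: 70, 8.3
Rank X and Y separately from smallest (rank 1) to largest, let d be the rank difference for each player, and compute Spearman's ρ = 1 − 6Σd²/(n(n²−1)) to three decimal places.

Ranks of variable 1: 6, 1, 5, 7, 4, 3, 2
Ranks of variable 2: 2, 1, 3, 7, 4, 6, 5
d = r₁ − r₂: 4, 0, 2, 0, 0, -3, -3
d²: 16, 0, 4, 0, 0, 9, 9; Σd² = 38
ρ = 1 − 6·38/(7·48) = 1 − 228/336 = 0.321

0.321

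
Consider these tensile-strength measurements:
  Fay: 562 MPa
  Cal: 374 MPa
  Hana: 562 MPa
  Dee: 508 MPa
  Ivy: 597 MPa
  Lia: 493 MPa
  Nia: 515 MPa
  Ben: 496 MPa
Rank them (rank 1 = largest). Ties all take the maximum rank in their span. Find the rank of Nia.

Sorted (descending): 597, 562, 562, 515, 508, 496, 493, 374
The 2 values of 562 occupy positions 2–3 → each gets rank 3.
Nia has value 515 MPa → rank 4.

4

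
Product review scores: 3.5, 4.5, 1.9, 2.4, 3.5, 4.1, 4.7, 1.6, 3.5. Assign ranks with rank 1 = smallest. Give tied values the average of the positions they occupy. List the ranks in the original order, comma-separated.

5, 8, 2, 3, 5, 7, 9, 1, 5

Sorted (ascending): 1.6, 1.9, 2.4, 3.5, 3.5, 3.5, 4.1, 4.5, 4.7
The 3 values of 3.5 occupy positions 4–6 → average rank 5.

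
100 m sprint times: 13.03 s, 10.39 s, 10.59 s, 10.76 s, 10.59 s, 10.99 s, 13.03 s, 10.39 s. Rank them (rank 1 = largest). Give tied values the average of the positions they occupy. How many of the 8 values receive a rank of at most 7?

6

Sorted (descending): 13.03, 13.03, 10.99, 10.76, 10.59, 10.59, 10.39, 10.39
The 2 values of 13.03 occupy positions 1–2 → average rank (1+2)/2 = 1.5.
The 2 values of 10.59 occupy positions 5–6 → average rank (5+6)/2 = 5.5.
The 2 values of 10.39 occupy positions 7–8 → average rank (7+8)/2 = 7.5.
Ranks ≤ 7: {1.5, 1.5, 3, 4, 5.5, 5.5} → 6 values.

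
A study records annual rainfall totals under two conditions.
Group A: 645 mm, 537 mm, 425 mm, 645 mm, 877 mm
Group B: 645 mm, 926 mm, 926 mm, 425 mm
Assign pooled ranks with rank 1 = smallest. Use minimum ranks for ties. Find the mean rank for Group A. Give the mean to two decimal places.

Sorted (ascending): 425, 425, 537, 645, 645, 645, 877, 926, 926
The 2 values of 425 occupy positions 1–2 → each gets rank 1.
The 3 values of 645 occupy positions 4–6 → each gets rank 4.
The 2 values of 926 occupy positions 8–9 → each gets rank 8.
Group A values → pooled ranks: 645→4, 537→3, 425→1, 645→4, 877→7
Mean rank = (4 + 3 + 1 + 4 + 7) / 5 = 3.80

3.80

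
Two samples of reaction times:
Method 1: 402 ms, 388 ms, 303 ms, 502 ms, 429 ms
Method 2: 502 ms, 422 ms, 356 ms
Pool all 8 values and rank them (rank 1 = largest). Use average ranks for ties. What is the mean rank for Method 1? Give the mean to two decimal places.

4.70

Sorted (descending): 502, 502, 429, 422, 402, 388, 356, 303
The 2 values of 502 occupy positions 1–2 → average rank (1+2)/2 = 1.5.
Method 1 values → pooled ranks: 402→5, 388→6, 303→8, 502→1.5, 429→3
Mean rank = (5 + 6 + 8 + 1.5 + 3) / 5 = 4.70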